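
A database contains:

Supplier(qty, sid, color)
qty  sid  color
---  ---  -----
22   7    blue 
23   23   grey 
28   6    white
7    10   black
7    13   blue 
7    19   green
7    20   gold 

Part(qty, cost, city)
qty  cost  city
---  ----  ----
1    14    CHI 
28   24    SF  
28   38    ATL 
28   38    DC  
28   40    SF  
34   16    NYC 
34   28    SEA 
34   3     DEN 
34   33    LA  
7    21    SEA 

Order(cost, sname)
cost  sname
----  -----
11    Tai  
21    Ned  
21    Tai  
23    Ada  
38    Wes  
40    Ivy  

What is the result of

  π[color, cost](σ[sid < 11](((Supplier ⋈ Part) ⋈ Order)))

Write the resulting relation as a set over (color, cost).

Supplier ⋈ Part (natural join on qty): {(28, 6, white, 24, SF), (28, 6, white, 38, ATL), (28, 6, white, 38, DC), (28, 6, white, 40, SF), (7, 10, black, 21, SEA), (7, 13, blue, 21, SEA), (7, 19, green, 21, SEA), (7, 20, gold, 21, SEA)}
(Supplier ⋈ Part) ⋈ Order (natural join on cost): {(28, 6, white, 38, ATL, Wes), (28, 6, white, 38, DC, Wes), (28, 6, white, 40, SF, Ivy), (7, 10, black, 21, SEA, Ned), (7, 10, black, 21, SEA, Tai), (7, 13, blue, 21, SEA, Ned), (7, 13, blue, 21, SEA, Tai), (7, 19, green, 21, SEA, Ned), (7, 19, green, 21, SEA, Tai), (7, 20, gold, 21, SEA, Ned), (7, 20, gold, 21, SEA, Tai)}
Apply σ_{sid < 11}; surviving tuples: {(28, 6, white, 38, ATL, Wes), (28, 6, white, 38, DC, Wes), (28, 6, white, 40, SF, Ivy), (7, 10, black, 21, SEA, Ned), (7, 10, black, 21, SEA, Tai)}
π_{color, cost} gives {(black, 21), (white, 38), (white, 40)} (2 duplicate(s) eliminated).

{(black, 21), (white, 38), (white, 40)}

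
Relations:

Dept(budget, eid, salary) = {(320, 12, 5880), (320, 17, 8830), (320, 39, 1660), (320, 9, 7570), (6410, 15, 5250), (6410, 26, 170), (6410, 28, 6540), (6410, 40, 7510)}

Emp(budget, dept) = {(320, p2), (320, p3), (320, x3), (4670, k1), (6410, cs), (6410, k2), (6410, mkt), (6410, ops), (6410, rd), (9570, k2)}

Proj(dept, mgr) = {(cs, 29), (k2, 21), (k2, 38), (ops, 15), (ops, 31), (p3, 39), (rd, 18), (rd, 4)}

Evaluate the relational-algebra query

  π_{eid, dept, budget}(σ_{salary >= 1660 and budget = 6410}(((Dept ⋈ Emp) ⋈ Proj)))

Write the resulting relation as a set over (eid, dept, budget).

{(15, cs, 6410), (15, k2, 6410), (15, ops, 6410), (15, rd, 6410), (28, cs, 6410), (28, k2, 6410), (28, ops, 6410), (28, rd, 6410), (40, cs, 6410), (40, k2, 6410), (40, ops, 6410), (40, rd, 6410)}

Dept ⋈ Emp (natural join on budget): {(320, 12, 5880, p2), (320, 12, 5880, p3), (320, 12, 5880, x3), (320, 17, 8830, p2), (320, 17, 8830, p3), (320, 17, 8830, x3), (320, 39, 1660, p2), (320, 39, 1660, p3), (320, 39, 1660, x3), (320, 9, 7570, p2), (320, 9, 7570, p3), (320, 9, 7570, x3), (6410, 15, 5250, cs), (6410, 15, 5250, k2), (6410, 15, 5250, mkt), (6410, 15, 5250, ops), (6410, 15, 5250, rd), (6410, 26, 170, cs), (6410, 26, 170, k2), (6410, 26, 170, mkt), (6410, 26, 170, ops), (6410, 26, 170, rd), (6410, 28, 6540, cs), (6410, 28, 6540, k2), (6410, 28, 6540, mkt), (6410, 28, 6540, ops), (6410, 28, 6540, rd), (6410, 40, 7510, cs), (6410, 40, 7510, k2), (6410, 40, 7510, mkt), (6410, 40, 7510, ops), (6410, 40, 7510, rd)}
(Dept ⋈ Emp) ⋈ Proj (natural join on dept): {(320, 12, 5880, p3, 39), (320, 17, 8830, p3, 39), (320, 39, 1660, p3, 39), (320, 9, 7570, p3, 39), (6410, 15, 5250, cs, 29), (6410, 15, 5250, k2, 21), (6410, 15, 5250, k2, 38), (6410, 15, 5250, ops, 15), (6410, 15, 5250, ops, 31), (6410, 15, 5250, rd, 18), (6410, 15, 5250, rd, 4), (6410, 26, 170, cs, 29), (6410, 26, 170, k2, 21), (6410, 26, 170, k2, 38), (6410, 26, 170, ops, 15), (6410, 26, 170, ops, 31), (6410, 26, 170, rd, 18), (6410, 26, 170, rd, 4), (6410, 28, 6540, cs, 29), (6410, 28, 6540, k2, 21), (6410, 28, 6540, k2, 38), (6410, 28, 6540, ops, 15), (6410, 28, 6540, ops, 31), (6410, 28, 6540, rd, 18), (6410, 28, 6540, rd, 4), (6410, 40, 7510, cs, 29), (6410, 40, 7510, k2, 21), (6410, 40, 7510, k2, 38), (6410, 40, 7510, ops, 15), (6410, 40, 7510, ops, 31), (6410, 40, 7510, rd, 18), (6410, 40, 7510, rd, 4)}
σ[salary >= 1660 and budget = 6410]: keep tuples satisfying salary >= 1660 and budget = 6410 → {(6410, 15, 5250, cs, 29), (6410, 15, 5250, k2, 21), (6410, 15, 5250, k2, 38), (6410, 15, 5250, ops, 15), (6410, 15, 5250, ops, 31), (6410, 15, 5250, rd, 18), (6410, 15, 5250, rd, 4), (6410, 28, 6540, cs, 29), (6410, 28, 6540, k2, 21), (6410, 28, 6540, k2, 38), (6410, 28, 6540, ops, 15), (6410, 28, 6540, ops, 31), (6410, 28, 6540, rd, 18), (6410, 28, 6540, rd, 4), (6410, 40, 7510, cs, 29), (6410, 40, 7510, k2, 21), (6410, 40, 7510, k2, 38), (6410, 40, 7510, ops, 15), (6410, 40, 7510, ops, 31), (6410, 40, 7510, rd, 18), (6410, 40, 7510, rd, 4)}
π_{eid, dept, budget} gives {(15, cs, 6410), (15, k2, 6410), (15, ops, 6410), (15, rd, 6410), (28, cs, 6410), (28, k2, 6410), (28, ops, 6410), (28, rd, 6410), (40, cs, 6410), (40, k2, 6410), (40, ops, 6410), (40, rd, 6410)} (9 duplicate(s) eliminated).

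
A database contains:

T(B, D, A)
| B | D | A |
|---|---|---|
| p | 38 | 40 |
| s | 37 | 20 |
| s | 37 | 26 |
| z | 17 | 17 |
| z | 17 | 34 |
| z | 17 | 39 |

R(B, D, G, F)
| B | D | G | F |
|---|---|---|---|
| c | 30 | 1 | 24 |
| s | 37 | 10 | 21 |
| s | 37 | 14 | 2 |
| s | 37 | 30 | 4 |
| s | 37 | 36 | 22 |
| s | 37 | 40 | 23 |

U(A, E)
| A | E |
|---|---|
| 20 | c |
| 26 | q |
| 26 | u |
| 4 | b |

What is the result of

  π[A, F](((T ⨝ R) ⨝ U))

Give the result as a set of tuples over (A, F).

{(20, 2), (20, 21), (20, 22), (20, 23), (20, 4), (26, 2), (26, 21), (26, 22), (26, 23), (26, 4)}

T ⋈ R (natural join on B, D): {(s, 37, 20, 10, 21), (s, 37, 20, 14, 2), (s, 37, 20, 30, 4), (s, 37, 20, 36, 22), (s, 37, 20, 40, 23), (s, 37, 26, 10, 21), (s, 37, 26, 14, 2), (s, 37, 26, 30, 4), (s, 37, 26, 36, 22), (s, 37, 26, 40, 23)}
(T ⨝ R) ⋈ U (natural join on A): {(s, 37, 20, 10, 21, c), (s, 37, 20, 14, 2, c), (s, 37, 20, 30, 4, c), (s, 37, 20, 36, 22, c), (s, 37, 20, 40, 23, c), (s, 37, 26, 10, 21, q), (s, 37, 26, 10, 21, u), (s, 37, 26, 14, 2, q), (s, 37, 26, 14, 2, u), (s, 37, 26, 30, 4, q), (s, 37, 26, 30, 4, u), (s, 37, 26, 36, 22, q), (s, 37, 26, 36, 22, u), (s, 37, 26, 40, 23, q), (s, 37, 26, 40, 23, u)}
Keep only column(s) A, F (5 duplicate(s) eliminated): {(20, 2), (20, 21), (20, 22), (20, 23), (20, 4), (26, 2), (26, 21), (26, 22), (26, 23), (26, 4)}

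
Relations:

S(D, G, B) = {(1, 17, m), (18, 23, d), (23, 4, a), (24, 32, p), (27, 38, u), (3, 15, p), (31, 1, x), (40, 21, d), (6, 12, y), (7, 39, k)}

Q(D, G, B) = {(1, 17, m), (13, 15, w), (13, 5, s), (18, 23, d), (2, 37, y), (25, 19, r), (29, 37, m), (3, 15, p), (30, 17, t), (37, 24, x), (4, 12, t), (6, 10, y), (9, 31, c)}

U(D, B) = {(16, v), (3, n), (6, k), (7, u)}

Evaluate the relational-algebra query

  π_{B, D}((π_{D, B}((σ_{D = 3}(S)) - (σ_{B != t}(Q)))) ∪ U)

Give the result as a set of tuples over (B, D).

{(k, 6), (n, 3), (u, 7), (v, 16)}

Filtering on D = 3 leaves {(3, 15, p)}.
Filtering on B != t leaves {(1, 17, m), (13, 15, w), (13, 5, s), (18, 23, d), (2, 37, y), (25, 19, r), (29, 37, m), (3, 15, p), (37, 24, x), (6, 10, y), (9, 31, c)}.
Set difference of the two operands is {}.
π_{D, B} gives {}.
Set union of the two operands is {(16, v), (3, n), (6, k), (7, u)}.
π_{B, D} gives {(k, 6), (n, 3), (u, 7), (v, 16)}.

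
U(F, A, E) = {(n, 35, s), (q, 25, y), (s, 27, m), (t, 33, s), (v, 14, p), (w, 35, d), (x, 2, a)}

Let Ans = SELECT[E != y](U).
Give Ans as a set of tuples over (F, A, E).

{(n, 35, s), (s, 27, m), (t, 33, s), (v, 14, p), (w, 35, d), (x, 2, a)}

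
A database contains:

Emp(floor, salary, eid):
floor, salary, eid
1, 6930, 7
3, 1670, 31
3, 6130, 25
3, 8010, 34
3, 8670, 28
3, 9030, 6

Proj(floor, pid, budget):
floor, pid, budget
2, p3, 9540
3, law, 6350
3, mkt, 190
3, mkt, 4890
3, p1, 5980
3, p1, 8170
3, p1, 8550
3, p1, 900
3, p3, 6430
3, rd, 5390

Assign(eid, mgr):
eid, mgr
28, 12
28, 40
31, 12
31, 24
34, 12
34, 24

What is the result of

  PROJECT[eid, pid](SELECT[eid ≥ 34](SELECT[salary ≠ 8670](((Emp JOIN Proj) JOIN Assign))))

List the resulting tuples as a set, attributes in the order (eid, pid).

Natural join on floor: {(3, 1670, 31, law, 6350), (3, 1670, 31, mkt, 190), (3, 1670, 31, mkt, 4890), (3, 1670, 31, p1, 5980), (3, 1670, 31, p1, 8170), (3, 1670, 31, p1, 8550), (3, 1670, 31, p1, 900), (3, 1670, 31, p3, 6430), (3, 1670, 31, rd, 5390), (3, 6130, 25, law, 6350), (3, 6130, 25, mkt, 190), (3, 6130, 25, mkt, 4890), (3, 6130, 25, p1, 5980), (3, 6130, 25, p1, 8170), (3, 6130, 25, p1, 8550), (3, 6130, 25, p1, 900), (3, 6130, 25, p3, 6430), (3, 6130, 25, rd, 5390), (3, 8010, 34, law, 6350), (3, 8010, 34, mkt, 190), (3, 8010, 34, mkt, 4890), (3, 8010, 34, p1, 5980), (3, 8010, 34, p1, 8170), (3, 8010, 34, p1, 8550), (3, 8010, 34, p1, 900), (3, 8010, 34, p3, 6430), (3, 8010, 34, rd, 5390), (3, 8670, 28, law, 6350), (3, 8670, 28, mkt, 190), (3, 8670, 28, mkt, 4890), (3, 8670, 28, p1, 5980), (3, 8670, 28, p1, 8170), (3, 8670, 28, p1, 8550), (3, 8670, 28, p1, 900), (3, 8670, 28, p3, 6430), (3, 8670, 28, rd, 5390), (3, 9030, 6, law, 6350), (3, 9030, 6, mkt, 190), (3, 9030, 6, mkt, 4890), (3, 9030, 6, p1, 5980), (3, 9030, 6, p1, 8170), (3, 9030, 6, p1, 8550), (3, 9030, 6, p1, 900), (3, 9030, 6, p3, 6430), (3, 9030, 6, rd, 5390)}
Natural join on eid: {(3, 1670, 31, law, 6350, 12), (3, 1670, 31, law, 6350, 24), (3, 1670, 31, mkt, 190, 12), (3, 1670, 31, mkt, 190, 24), (3, 1670, 31, mkt, 4890, 12), (3, 1670, 31, mkt, 4890, 24), (3, 1670, 31, p1, 5980, 12), (3, 1670, 31, p1, 5980, 24), (3, 1670, 31, p1, 8170, 12), (3, 1670, 31, p1, 8170, 24), (3, 1670, 31, p1, 8550, 12), (3, 1670, 31, p1, 8550, 24), (3, 1670, 31, p1, 900, 12), (3, 1670, 31, p1, 900, 24), (3, 1670, 31, p3, 6430, 12), (3, 1670, 31, p3, 6430, 24), (3, 1670, 31, rd, 5390, 12), (3, 1670, 31, rd, 5390, 24), (3, 8010, 34, law, 6350, 12), (3, 8010, 34, law, 6350, 24), (3, 8010, 34, mkt, 190, 12), (3, 8010, 34, mkt, 190, 24), (3, 8010, 34, mkt, 4890, 12), (3, 8010, 34, mkt, 4890, 24), (3, 8010, 34, p1, 5980, 12), (3, 8010, 34, p1, 5980, 24), (3, 8010, 34, p1, 8170, 12), (3, 8010, 34, p1, 8170, 24), (3, 8010, 34, p1, 8550, 12), (3, 8010, 34, p1, 8550, 24), (3, 8010, 34, p1, 900, 12), (3, 8010, 34, p1, 900, 24), (3, 8010, 34, p3, 6430, 12), (3, 8010, 34, p3, 6430, 24), (3, 8010, 34, rd, 5390, 12), (3, 8010, 34, rd, 5390, 24), (3, 8670, 28, law, 6350, 12), (3, 8670, 28, law, 6350, 40), (3, 8670, 28, mkt, 190, 12), (3, 8670, 28, mkt, 190, 40), (3, 8670, 28, mkt, 4890, 12), (3, 8670, 28, mkt, 4890, 40), (3, 8670, 28, p1, 5980, 12), (3, 8670, 28, p1, 5980, 40), (3, 8670, 28, p1, 8170, 12), (3, 8670, 28, p1, 8170, 40), (3, 8670, 28, p1, 8550, 12), (3, 8670, 28, p1, 8550, 40), (3, 8670, 28, p1, 900, 12), (3, 8670, 28, p1, 900, 40), (3, 8670, 28, p3, 6430, 12), (3, 8670, 28, p3, 6430, 40), (3, 8670, 28, rd, 5390, 12), (3, 8670, 28, rd, 5390, 40)}
Selection salary ≠ 8670: {(3, 1670, 31, law, 6350, 12), (3, 1670, 31, law, 6350, 24), (3, 1670, 31, mkt, 190, 12), (3, 1670, 31, mkt, 190, 24), (3, 1670, 31, mkt, 4890, 12), (3, 1670, 31, mkt, 4890, 24), (3, 1670, 31, p1, 5980, 12), (3, 1670, 31, p1, 5980, 24), (3, 1670, 31, p1, 8170, 12), (3, 1670, 31, p1, 8170, 24), (3, 1670, 31, p1, 8550, 12), (3, 1670, 31, p1, 8550, 24), (3, 1670, 31, p1, 900, 12), (3, 1670, 31, p1, 900, 24), (3, 1670, 31, p3, 6430, 12), (3, 1670, 31, p3, 6430, 24), (3, 1670, 31, rd, 5390, 12), (3, 1670, 31, rd, 5390, 24), (3, 8010, 34, law, 6350, 12), (3, 8010, 34, law, 6350, 24), (3, 8010, 34, mkt, 190, 12), (3, 8010, 34, mkt, 190, 24), (3, 8010, 34, mkt, 4890, 12), (3, 8010, 34, mkt, 4890, 24), (3, 8010, 34, p1, 5980, 12), (3, 8010, 34, p1, 5980, 24), (3, 8010, 34, p1, 8170, 12), (3, 8010, 34, p1, 8170, 24), (3, 8010, 34, p1, 8550, 12), (3, 8010, 34, p1, 8550, 24), (3, 8010, 34, p1, 900, 12), (3, 8010, 34, p1, 900, 24), (3, 8010, 34, p3, 6430, 12), (3, 8010, 34, p3, 6430, 24), (3, 8010, 34, rd, 5390, 12), (3, 8010, 34, rd, 5390, 24)}
Selection eid ≥ 34: {(3, 8010, 34, law, 6350, 12), (3, 8010, 34, law, 6350, 24), (3, 8010, 34, mkt, 190, 12), (3, 8010, 34, mkt, 190, 24), (3, 8010, 34, mkt, 4890, 12), (3, 8010, 34, mkt, 4890, 24), (3, 8010, 34, p1, 5980, 12), (3, 8010, 34, p1, 5980, 24), (3, 8010, 34, p1, 8170, 12), (3, 8010, 34, p1, 8170, 24), (3, 8010, 34, p1, 8550, 12), (3, 8010, 34, p1, 8550, 24), (3, 8010, 34, p1, 900, 12), (3, 8010, 34, p1, 900, 24), (3, 8010, 34, p3, 6430, 12), (3, 8010, 34, p3, 6430, 24), (3, 8010, 34, rd, 5390, 12), (3, 8010, 34, rd, 5390, 24)}
π_{eid, pid} gives {(34, law), (34, mkt), (34, p1), (34, p3), (34, rd)} (13 duplicate(s) eliminated).

{(34, law), (34, mkt), (34, p1), (34, p3), (34, rd)}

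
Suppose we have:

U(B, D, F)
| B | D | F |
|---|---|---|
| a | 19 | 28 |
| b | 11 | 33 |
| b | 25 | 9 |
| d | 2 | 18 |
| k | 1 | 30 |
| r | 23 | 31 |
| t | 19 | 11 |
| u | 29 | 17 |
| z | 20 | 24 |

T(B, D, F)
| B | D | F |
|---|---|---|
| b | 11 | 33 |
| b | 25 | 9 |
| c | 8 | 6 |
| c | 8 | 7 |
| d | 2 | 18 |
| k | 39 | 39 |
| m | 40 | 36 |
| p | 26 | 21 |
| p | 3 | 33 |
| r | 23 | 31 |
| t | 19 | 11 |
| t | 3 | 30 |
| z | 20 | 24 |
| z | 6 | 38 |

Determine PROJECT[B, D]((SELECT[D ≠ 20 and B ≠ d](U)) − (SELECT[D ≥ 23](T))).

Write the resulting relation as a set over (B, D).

{(a, 19), (b, 11), (k, 1), (t, 19), (u, 29)}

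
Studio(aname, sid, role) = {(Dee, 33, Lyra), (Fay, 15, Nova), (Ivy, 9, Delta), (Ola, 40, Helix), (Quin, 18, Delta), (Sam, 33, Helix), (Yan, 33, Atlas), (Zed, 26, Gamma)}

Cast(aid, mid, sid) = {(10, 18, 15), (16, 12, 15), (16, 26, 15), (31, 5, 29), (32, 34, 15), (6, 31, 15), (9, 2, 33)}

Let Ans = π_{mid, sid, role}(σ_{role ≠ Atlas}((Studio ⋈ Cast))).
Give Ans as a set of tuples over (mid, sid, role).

Natural join on sid: {(Dee, 33, Lyra, 9, 2), (Fay, 15, Nova, 10, 18), (Fay, 15, Nova, 16, 12), (Fay, 15, Nova, 16, 26), (Fay, 15, Nova, 32, 34), (Fay, 15, Nova, 6, 31), (Sam, 33, Helix, 9, 2), (Yan, 33, Atlas, 9, 2)}
σ[role ≠ Atlas]: keep tuples satisfying role ≠ Atlas → {(Dee, 33, Lyra, 9, 2), (Fay, 15, Nova, 10, 18), (Fay, 15, Nova, 16, 12), (Fay, 15, Nova, 16, 26), (Fay, 15, Nova, 32, 34), (Fay, 15, Nova, 6, 31), (Sam, 33, Helix, 9, 2)}
π[mid, sid, role]: project onto (mid, sid, role) → {(12, 15, Nova), (18, 15, Nova), (2, 33, Helix), (2, 33, Lyra), (26, 15, Nova), (31, 15, Nova), (34, 15, Nova)}

{(12, 15, Nova), (18, 15, Nova), (2, 33, Helix), (2, 33, Lyra), (26, 15, Nova), (31, 15, Nova), (34, 15, Nova)}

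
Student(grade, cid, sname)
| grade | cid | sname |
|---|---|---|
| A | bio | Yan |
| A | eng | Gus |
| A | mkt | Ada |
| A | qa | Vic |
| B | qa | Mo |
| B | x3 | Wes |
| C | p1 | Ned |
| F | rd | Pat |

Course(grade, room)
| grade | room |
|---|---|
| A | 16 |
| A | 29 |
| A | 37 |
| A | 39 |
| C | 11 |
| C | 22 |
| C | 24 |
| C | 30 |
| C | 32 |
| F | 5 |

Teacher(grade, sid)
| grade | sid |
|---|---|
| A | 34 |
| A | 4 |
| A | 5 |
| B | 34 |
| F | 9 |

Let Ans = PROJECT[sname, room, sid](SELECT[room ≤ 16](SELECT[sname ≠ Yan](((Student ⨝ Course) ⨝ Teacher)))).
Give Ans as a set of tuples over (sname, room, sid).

{(Ada, 16, 34), (Ada, 16, 4), (Ada, 16, 5), (Gus, 16, 34), (Gus, 16, 4), (Gus, 16, 5), (Pat, 5, 9), (Vic, 16, 34), (Vic, 16, 4), (Vic, 16, 5)}

Natural join on grade: {(A, bio, Yan, 16), (A, bio, Yan, 29), (A, bio, Yan, 37), (A, bio, Yan, 39), (A, eng, Gus, 16), (A, eng, Gus, 29), (A, eng, Gus, 37), (A, eng, Gus, 39), (A, mkt, Ada, 16), (A, mkt, Ada, 29), (A, mkt, Ada, 37), (A, mkt, Ada, 39), (A, qa, Vic, 16), (A, qa, Vic, 29), (A, qa, Vic, 37), (A, qa, Vic, 39), (C, p1, Ned, 11), (C, p1, Ned, 22), (C, p1, Ned, 24), (C, p1, Ned, 30), (C, p1, Ned, 32), (F, rd, Pat, 5)}
Natural join on grade: {(A, bio, Yan, 16, 34), (A, bio, Yan, 16, 4), (A, bio, Yan, 16, 5), (A, bio, Yan, 29, 34), (A, bio, Yan, 29, 4), (A, bio, Yan, 29, 5), (A, bio, Yan, 37, 34), (A, bio, Yan, 37, 4), (A, bio, Yan, 37, 5), (A, bio, Yan, 39, 34), (A, bio, Yan, 39, 4), (A, bio, Yan, 39, 5), (A, eng, Gus, 16, 34), (A, eng, Gus, 16, 4), (A, eng, Gus, 16, 5), (A, eng, Gus, 29, 34), (A, eng, Gus, 29, 4), (A, eng, Gus, 29, 5), (A, eng, Gus, 37, 34), (A, eng, Gus, 37, 4), (A, eng, Gus, 37, 5), (A, eng, Gus, 39, 34), (A, eng, Gus, 39, 4), (A, eng, Gus, 39, 5), (A, mkt, Ada, 16, 34), (A, mkt, Ada, 16, 4), (A, mkt, Ada, 16, 5), (A, mkt, Ada, 29, 34), (A, mkt, Ada, 29, 4), (A, mkt, Ada, 29, 5), (A, mkt, Ada, 37, 34), (A, mkt, Ada, 37, 4), (A, mkt, Ada, 37, 5), (A, mkt, Ada, 39, 34), (A, mkt, Ada, 39, 4), (A, mkt, Ada, 39, 5), (A, qa, Vic, 16, 34), (A, qa, Vic, 16, 4), (A, qa, Vic, 16, 5), (A, qa, Vic, 29, 34), (A, qa, Vic, 29, 4), (A, qa, Vic, 29, 5), (A, qa, Vic, 37, 34), (A, qa, Vic, 37, 4), (A, qa, Vic, 37, 5), (A, qa, Vic, 39, 34), (A, qa, Vic, 39, 4), (A, qa, Vic, 39, 5), (F, rd, Pat, 5, 9)}
Apply σ_{sname ≠ Yan}; surviving tuples: {(A, eng, Gus, 16, 34), (A, eng, Gus, 16, 4), (A, eng, Gus, 16, 5), (A, eng, Gus, 29, 34), (A, eng, Gus, 29, 4), (A, eng, Gus, 29, 5), (A, eng, Gus, 37, 34), (A, eng, Gus, 37, 4), (A, eng, Gus, 37, 5), (A, eng, Gus, 39, 34), (A, eng, Gus, 39, 4), (A, eng, Gus, 39, 5), (A, mkt, Ada, 16, 34), (A, mkt, Ada, 16, 4), (A, mkt, Ada, 16, 5), (A, mkt, Ada, 29, 34), (A, mkt, Ada, 29, 4), (A, mkt, Ada, 29, 5), (A, mkt, Ada, 37, 34), (A, mkt, Ada, 37, 4), (A, mkt, Ada, 37, 5), (A, mkt, Ada, 39, 34), (A, mkt, Ada, 39, 4), (A, mkt, Ada, 39, 5), (A, qa, Vic, 16, 34), (A, qa, Vic, 16, 4), (A, qa, Vic, 16, 5), (A, qa, Vic, 29, 34), (A, qa, Vic, 29, 4), (A, qa, Vic, 29, 5), (A, qa, Vic, 37, 34), (A, qa, Vic, 37, 4), (A, qa, Vic, 37, 5), (A, qa, Vic, 39, 34), (A, qa, Vic, 39, 4), (A, qa, Vic, 39, 5), (F, rd, Pat, 5, 9)}
Apply σ_{room ≤ 16}; surviving tuples: {(A, eng, Gus, 16, 34), (A, eng, Gus, 16, 4), (A, eng, Gus, 16, 5), (A, mkt, Ada, 16, 34), (A, mkt, Ada, 16, 4), (A, mkt, Ada, 16, 5), (A, qa, Vic, 16, 34), (A, qa, Vic, 16, 4), (A, qa, Vic, 16, 5), (F, rd, Pat, 5, 9)}
Keep only column(s) sname, room, sid: {(Ada, 16, 34), (Ada, 16, 4), (Ada, 16, 5), (Gus, 16, 34), (Gus, 16, 4), (Gus, 16, 5), (Pat, 5, 9), (Vic, 16, 34), (Vic, 16, 4), (Vic, 16, 5)}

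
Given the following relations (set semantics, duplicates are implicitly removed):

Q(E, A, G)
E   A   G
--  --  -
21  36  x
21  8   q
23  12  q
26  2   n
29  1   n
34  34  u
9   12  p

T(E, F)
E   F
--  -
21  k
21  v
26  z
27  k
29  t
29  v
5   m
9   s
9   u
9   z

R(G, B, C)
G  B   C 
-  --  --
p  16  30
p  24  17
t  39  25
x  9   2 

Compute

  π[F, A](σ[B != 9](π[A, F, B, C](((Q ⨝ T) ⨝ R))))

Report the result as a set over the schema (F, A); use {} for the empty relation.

Q ⋈ T (natural join on E): {(21, 36, x, k), (21, 36, x, v), (21, 8, q, k), (21, 8, q, v), (26, 2, n, z), (29, 1, n, t), (29, 1, n, v), (9, 12, p, s), (9, 12, p, u), (9, 12, p, z)}
(Q ⨝ T) ⋈ R (natural join on G): {(21, 36, x, k, 9, 2), (21, 36, x, v, 9, 2), (9, 12, p, s, 16, 30), (9, 12, p, s, 24, 17), (9, 12, p, u, 16, 30), (9, 12, p, u, 24, 17), (9, 12, p, z, 16, 30), (9, 12, p, z, 24, 17)}
π[A, F, B, C]: project onto (A, F, B, C) → {(12, s, 16, 30), (12, s, 24, 17), (12, u, 16, 30), (12, u, 24, 17), (12, z, 16, 30), (12, z, 24, 17), (36, k, 9, 2), (36, v, 9, 2)}
Filtering on B != 9 leaves {(12, s, 16, 30), (12, s, 24, 17), (12, u, 16, 30), (12, u, 24, 17), (12, z, 16, 30), (12, z, 24, 17)}.
π[F, A]: project onto (F, A) (3 duplicate(s) eliminated) → {(s, 12), (u, 12), (z, 12)}

{(s, 12), (u, 12), (z, 12)}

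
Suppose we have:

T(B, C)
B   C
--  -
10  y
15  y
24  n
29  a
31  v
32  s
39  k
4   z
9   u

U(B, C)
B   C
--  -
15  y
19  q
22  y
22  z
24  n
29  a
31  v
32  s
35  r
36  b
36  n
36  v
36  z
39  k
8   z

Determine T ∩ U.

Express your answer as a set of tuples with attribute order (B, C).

{(15, y), (24, n), (29, a), (31, v), (32, s), (39, k)}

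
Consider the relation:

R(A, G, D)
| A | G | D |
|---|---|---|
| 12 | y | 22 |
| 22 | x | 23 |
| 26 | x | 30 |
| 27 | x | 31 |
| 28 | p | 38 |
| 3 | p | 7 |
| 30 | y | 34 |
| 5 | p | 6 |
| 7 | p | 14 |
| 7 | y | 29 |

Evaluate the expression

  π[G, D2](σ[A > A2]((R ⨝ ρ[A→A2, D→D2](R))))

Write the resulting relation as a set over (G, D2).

ρ[A→A2, D→D2]: schema becomes (A2, G, D2); tuples unchanged.
Natural join on G: {(12, y, 22, 12, 22), (12, y, 22, 30, 34), (12, y, 22, 7, 29), (22, x, 23, 22, 23), (22, x, 23, 26, 30), (22, x, 23, 27, 31), (26, x, 30, 22, 23), (26, x, 30, 26, 30), (26, x, 30, 27, 31), (27, x, 31, 22, 23), (27, x, 31, 26, 30), (27, x, 31, 27, 31), (28, p, 38, 28, 38), (28, p, 38, 3, 7), (28, p, 38, 5, 6), (28, p, 38, 7, 14), (3, p, 7, 28, 38), (3, p, 7, 3, 7), (3, p, 7, 5, 6), (3, p, 7, 7, 14), (30, y, 34, 12, 22), (30, y, 34, 30, 34), (30, y, 34, 7, 29), (5, p, 6, 28, 38), (5, p, 6, 3, 7), (5, p, 6, 5, 6), (5, p, 6, 7, 14), (7, p, 14, 28, 38), (7, p, 14, 3, 7), (7, p, 14, 5, 6), (7, p, 14, 7, 14), (7, y, 29, 12, 22), (7, y, 29, 30, 34), (7, y, 29, 7, 29)}
Apply σ_{A > A2}; surviving tuples: {(12, y, 22, 7, 29), (26, x, 30, 22, 23), (27, x, 31, 22, 23), (27, x, 31, 26, 30), (28, p, 38, 3, 7), (28, p, 38, 5, 6), (28, p, 38, 7, 14), (30, y, 34, 12, 22), (30, y, 34, 7, 29), (5, p, 6, 3, 7), (7, p, 14, 3, 7), (7, p, 14, 5, 6)}
Projecting to G, D2 (5 duplicate(s) eliminated): {(p, 14), (p, 6), (p, 7), (x, 23), (x, 30), (y, 22), (y, 29)}

{(p, 14), (p, 6), (p, 7), (x, 23), (x, 30), (y, 22), (y, 29)}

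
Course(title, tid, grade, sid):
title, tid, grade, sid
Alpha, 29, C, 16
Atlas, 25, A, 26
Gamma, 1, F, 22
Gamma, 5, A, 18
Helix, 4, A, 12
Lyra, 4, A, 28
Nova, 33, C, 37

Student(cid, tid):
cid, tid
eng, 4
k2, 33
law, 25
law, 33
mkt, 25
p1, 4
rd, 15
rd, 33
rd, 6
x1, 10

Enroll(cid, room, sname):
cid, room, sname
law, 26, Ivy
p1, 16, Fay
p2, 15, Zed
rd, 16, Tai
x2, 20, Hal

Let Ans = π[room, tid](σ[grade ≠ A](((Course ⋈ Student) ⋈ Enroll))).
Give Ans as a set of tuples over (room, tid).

{(16, 33), (26, 33)}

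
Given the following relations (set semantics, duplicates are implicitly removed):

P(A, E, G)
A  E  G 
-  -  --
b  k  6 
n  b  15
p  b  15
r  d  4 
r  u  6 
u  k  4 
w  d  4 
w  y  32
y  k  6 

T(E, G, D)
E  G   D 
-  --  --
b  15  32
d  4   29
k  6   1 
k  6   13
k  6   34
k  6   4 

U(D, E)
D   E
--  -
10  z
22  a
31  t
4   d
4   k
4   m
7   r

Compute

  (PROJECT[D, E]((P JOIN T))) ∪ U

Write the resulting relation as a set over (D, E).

{(1, k), (10, z), (13, k), (22, a), (29, d), (31, t), (32, b), (34, k), (4, d), (4, k), (4, m), (7, r)}

P ⋈ T (natural join on E, G): {(b, k, 6, 1), (b, k, 6, 13), (b, k, 6, 34), (b, k, 6, 4), (n, b, 15, 32), (p, b, 15, 32), (r, d, 4, 29), (w, d, 4, 29), (y, k, 6, 1), (y, k, 6, 13), (y, k, 6, 34), (y, k, 6, 4)}
Projecting to D, E (6 duplicate(s) eliminated): {(1, k), (13, k), (29, d), (32, b), (34, k), (4, k)}
Union: {(1, k), (13, k), (29, d), (32, b), (34, k), (4, k)} with {(10, z), (22, a), (31, t), (4, d), (4, k), (4, m), (7, r)} → {(1, k), (10, z), (13, k), (22, a), (29, d), (31, t), (32, b), (34, k), (4, d), (4, k), (4, m), (7, r)}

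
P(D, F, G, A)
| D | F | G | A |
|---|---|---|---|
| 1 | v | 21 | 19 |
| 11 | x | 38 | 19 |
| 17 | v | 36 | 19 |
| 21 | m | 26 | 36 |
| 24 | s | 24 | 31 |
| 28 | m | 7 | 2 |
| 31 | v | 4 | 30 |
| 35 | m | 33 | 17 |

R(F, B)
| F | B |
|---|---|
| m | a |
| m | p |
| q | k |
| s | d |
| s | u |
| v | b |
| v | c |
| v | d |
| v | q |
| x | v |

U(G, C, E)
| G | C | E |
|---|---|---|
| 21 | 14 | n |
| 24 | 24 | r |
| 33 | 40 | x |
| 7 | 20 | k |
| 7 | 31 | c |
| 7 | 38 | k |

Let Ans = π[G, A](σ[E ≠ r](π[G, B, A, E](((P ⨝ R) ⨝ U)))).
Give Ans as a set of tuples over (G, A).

{(21, 19), (33, 17), (7, 2)}

Natural join on F: {(1, v, 21, 19, b), (1, v, 21, 19, c), (1, v, 21, 19, d), (1, v, 21, 19, q), (11, x, 38, 19, v), (17, v, 36, 19, b), (17, v, 36, 19, c), (17, v, 36, 19, d), (17, v, 36, 19, q), (21, m, 26, 36, a), (21, m, 26, 36, p), (24, s, 24, 31, d), (24, s, 24, 31, u), (28, m, 7, 2, a), (28, m, 7, 2, p), (31, v, 4, 30, b), (31, v, 4, 30, c), (31, v, 4, 30, d), (31, v, 4, 30, q), (35, m, 33, 17, a), (35, m, 33, 17, p)}
Natural join on G: {(1, v, 21, 19, b, 14, n), (1, v, 21, 19, c, 14, n), (1, v, 21, 19, d, 14, n), (1, v, 21, 19, q, 14, n), (24, s, 24, 31, d, 24, r), (24, s, 24, 31, u, 24, r), (28, m, 7, 2, a, 20, k), (28, m, 7, 2, a, 31, c), (28, m, 7, 2, a, 38, k), (28, m, 7, 2, p, 20, k), (28, m, 7, 2, p, 31, c), (28, m, 7, 2, p, 38, k), (35, m, 33, 17, a, 40, x), (35, m, 33, 17, p, 40, x)}
Projecting to G, B, A, E (2 duplicate(s) eliminated): {(21, b, 19, n), (21, c, 19, n), (21, d, 19, n), (21, q, 19, n), (24, d, 31, r), (24, u, 31, r), (33, a, 17, x), (33, p, 17, x), (7, a, 2, c), (7, a, 2, k), (7, p, 2, c), (7, p, 2, k)}
σ[E ≠ r]: keep tuples satisfying E ≠ r → {(21, b, 19, n), (21, c, 19, n), (21, d, 19, n), (21, q, 19, n), (33, a, 17, x), (33, p, 17, x), (7, a, 2, c), (7, a, 2, k), (7, p, 2, c), (7, p, 2, k)}
Projecting to G, A (7 duplicate(s) eliminated): {(21, 19), (33, 17), (7, 2)}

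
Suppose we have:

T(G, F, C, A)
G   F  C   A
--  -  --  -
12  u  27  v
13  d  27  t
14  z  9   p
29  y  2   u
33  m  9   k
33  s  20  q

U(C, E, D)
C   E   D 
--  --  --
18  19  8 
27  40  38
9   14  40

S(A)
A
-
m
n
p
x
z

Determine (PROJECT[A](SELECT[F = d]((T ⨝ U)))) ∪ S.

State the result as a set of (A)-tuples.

{m, n, p, t, x, z}

Joining T and U on C yields {(12, u, 27, v, 40, 38), (13, d, 27, t, 40, 38), (14, z, 9, p, 14, 40), (33, m, 9, k, 14, 40)}.
Selection F = d: {(13, d, 27, t, 40, 38)}
π_{A} gives {t}.
Union: {t} with {m, n, p, x, z} → {m, n, p, t, x, z}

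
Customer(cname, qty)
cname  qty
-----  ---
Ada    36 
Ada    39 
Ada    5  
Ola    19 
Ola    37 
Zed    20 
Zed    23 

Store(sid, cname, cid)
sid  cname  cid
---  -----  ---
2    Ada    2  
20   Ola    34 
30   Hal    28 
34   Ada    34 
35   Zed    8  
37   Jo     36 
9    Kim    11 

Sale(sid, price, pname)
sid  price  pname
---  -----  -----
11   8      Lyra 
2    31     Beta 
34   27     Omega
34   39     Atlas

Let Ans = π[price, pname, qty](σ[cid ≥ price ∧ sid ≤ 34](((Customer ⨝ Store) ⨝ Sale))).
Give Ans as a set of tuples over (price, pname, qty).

Customer ⋈ Store (natural join on cname): {(Ada, 36, 2, 2), (Ada, 36, 34, 34), (Ada, 39, 2, 2), (Ada, 39, 34, 34), (Ada, 5, 2, 2), (Ada, 5, 34, 34), (Ola, 19, 20, 34), (Ola, 37, 20, 34), (Zed, 20, 35, 8), (Zed, 23, 35, 8)}
(Customer ⨝ Store) ⋈ Sale (natural join on sid): {(Ada, 36, 2, 2, 31, Beta), (Ada, 36, 34, 34, 27, Omega), (Ada, 36, 34, 34, 39, Atlas), (Ada, 39, 2, 2, 31, Beta), (Ada, 39, 34, 34, 27, Omega), (Ada, 39, 34, 34, 39, Atlas), (Ada, 5, 2, 2, 31, Beta), (Ada, 5, 34, 34, 27, Omega), (Ada, 5, 34, 34, 39, Atlas)}
σ[cid ≥ price ∧ sid ≤ 34]: keep tuples satisfying cid ≥ price ∧ sid ≤ 34 → {(Ada, 36, 34, 34, 27, Omega), (Ada, 39, 34, 34, 27, Omega), (Ada, 5, 34, 34, 27, Omega)}
Keep only column(s) price, pname, qty: {(27, Omega, 36), (27, Omega, 39), (27, Omega, 5)}

{(27, Omega, 36), (27, Omega, 39), (27, Omega, 5)}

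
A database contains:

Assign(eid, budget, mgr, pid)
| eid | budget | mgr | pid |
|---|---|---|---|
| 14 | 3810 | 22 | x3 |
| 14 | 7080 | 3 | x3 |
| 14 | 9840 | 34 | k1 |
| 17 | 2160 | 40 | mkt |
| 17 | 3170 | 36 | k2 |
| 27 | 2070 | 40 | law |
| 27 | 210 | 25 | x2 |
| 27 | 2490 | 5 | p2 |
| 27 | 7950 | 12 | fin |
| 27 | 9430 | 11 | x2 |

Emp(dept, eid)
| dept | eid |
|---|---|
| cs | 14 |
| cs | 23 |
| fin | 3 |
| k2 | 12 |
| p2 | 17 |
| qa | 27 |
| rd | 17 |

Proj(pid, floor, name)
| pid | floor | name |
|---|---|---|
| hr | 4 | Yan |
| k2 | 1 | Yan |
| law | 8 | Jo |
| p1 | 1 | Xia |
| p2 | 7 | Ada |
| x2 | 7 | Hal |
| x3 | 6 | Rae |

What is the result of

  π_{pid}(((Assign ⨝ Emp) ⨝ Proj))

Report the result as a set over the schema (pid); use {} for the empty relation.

{k2, law, p2, x2, x3}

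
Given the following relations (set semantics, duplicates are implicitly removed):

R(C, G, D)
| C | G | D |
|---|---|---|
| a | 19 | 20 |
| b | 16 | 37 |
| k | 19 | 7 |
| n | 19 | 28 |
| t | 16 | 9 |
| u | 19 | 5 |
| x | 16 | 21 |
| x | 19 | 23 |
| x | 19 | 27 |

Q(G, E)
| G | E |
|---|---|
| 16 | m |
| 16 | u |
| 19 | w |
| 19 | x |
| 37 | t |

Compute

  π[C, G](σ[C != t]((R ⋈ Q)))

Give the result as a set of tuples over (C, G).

{(a, 19), (b, 16), (k, 19), (n, 19), (u, 19), (x, 16), (x, 19)}

Joining R and Q on G yields {(a, 19, 20, w), (a, 19, 20, x), (b, 16, 37, m), (b, 16, 37, u), (k, 19, 7, w), (k, 19, 7, x), (n, 19, 28, w), (n, 19, 28, x), (t, 16, 9, m), (t, 16, 9, u), (u, 19, 5, w), (u, 19, 5, x), (x, 16, 21, m), (x, 16, 21, u), (x, 19, 23, w), (x, 19, 23, x), (x, 19, 27, w), (x, 19, 27, x)}.
Apply σ_{C != t}; surviving tuples: {(a, 19, 20, w), (a, 19, 20, x), (b, 16, 37, m), (b, 16, 37, u), (k, 19, 7, w), (k, 19, 7, x), (n, 19, 28, w), (n, 19, 28, x), (u, 19, 5, w), (u, 19, 5, x), (x, 16, 21, m), (x, 16, 21, u), (x, 19, 23, w), (x, 19, 23, x), (x, 19, 27, w), (x, 19, 27, x)}
Projecting to C, G (9 duplicate(s) eliminated): {(a, 19), (b, 16), (k, 19), (n, 19), (u, 19), (x, 16), (x, 19)}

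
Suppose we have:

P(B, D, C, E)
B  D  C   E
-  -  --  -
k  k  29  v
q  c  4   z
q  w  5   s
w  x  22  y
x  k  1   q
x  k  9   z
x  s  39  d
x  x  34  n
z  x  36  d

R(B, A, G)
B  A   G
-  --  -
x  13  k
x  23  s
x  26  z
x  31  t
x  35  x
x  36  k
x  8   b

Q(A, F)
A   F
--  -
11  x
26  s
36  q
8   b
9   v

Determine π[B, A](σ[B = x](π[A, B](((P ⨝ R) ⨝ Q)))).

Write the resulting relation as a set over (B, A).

{(x, 26), (x, 36), (x, 8)}

Joining P and R on B yields {(x, k, 1, q, 13, k), (x, k, 1, q, 23, s), (x, k, 1, q, 26, z), (x, k, 1, q, 31, t), (x, k, 1, q, 35, x), (x, k, 1, q, 36, k), (x, k, 1, q, 8, b), (x, k, 9, z, 13, k), (x, k, 9, z, 23, s), (x, k, 9, z, 26, z), (x, k, 9, z, 31, t), (x, k, 9, z, 35, x), (x, k, 9, z, 36, k), (x, k, 9, z, 8, b), (x, s, 39, d, 13, k), (x, s, 39, d, 23, s), (x, s, 39, d, 26, z), (x, s, 39, d, 31, t), (x, s, 39, d, 35, x), (x, s, 39, d, 36, k), (x, s, 39, d, 8, b), (x, x, 34, n, 13, k), (x, x, 34, n, 23, s), (x, x, 34, n, 26, z), (x, x, 34, n, 31, t), (x, x, 34, n, 35, x), (x, x, 34, n, 36, k), (x, x, 34, n, 8, b)}.
Joining (P ⨝ R) and Q on A yields {(x, k, 1, q, 26, z, s), (x, k, 1, q, 36, k, q), (x, k, 1, q, 8, b, b), (x, k, 9, z, 26, z, s), (x, k, 9, z, 36, k, q), (x, k, 9, z, 8, b, b), (x, s, 39, d, 26, z, s), (x, s, 39, d, 36, k, q), (x, s, 39, d, 8, b, b), (x, x, 34, n, 26, z, s), (x, x, 34, n, 36, k, q), (x, x, 34, n, 8, b, b)}.
Keep only column(s) A, B (9 duplicate(s) eliminated): {(26, x), (36, x), (8, x)}
Filtering on B = x leaves {(26, x), (36, x), (8, x)}.
Keep only column(s) B, A: {(x, 26), (x, 36), (x, 8)}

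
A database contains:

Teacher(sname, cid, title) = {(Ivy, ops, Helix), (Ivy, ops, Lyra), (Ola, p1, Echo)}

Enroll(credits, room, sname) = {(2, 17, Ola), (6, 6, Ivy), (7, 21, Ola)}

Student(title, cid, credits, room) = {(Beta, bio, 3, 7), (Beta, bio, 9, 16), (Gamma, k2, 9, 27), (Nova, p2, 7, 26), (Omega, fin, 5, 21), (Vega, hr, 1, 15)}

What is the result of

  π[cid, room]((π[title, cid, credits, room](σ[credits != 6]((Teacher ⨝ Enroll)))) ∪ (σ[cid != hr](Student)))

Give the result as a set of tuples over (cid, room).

Teacher ⋈ Enroll (natural join on sname): {(Ivy, ops, Helix, 6, 6), (Ivy, ops, Lyra, 6, 6), (Ola, p1, Echo, 2, 17), (Ola, p1, Echo, 7, 21)}
Selection credits != 6: {(Ola, p1, Echo, 2, 17), (Ola, p1, Echo, 7, 21)}
π_{title, cid, credits, room} gives {(Echo, p1, 2, 17), (Echo, p1, 7, 21)}.
Selection cid != hr: {(Beta, bio, 3, 7), (Beta, bio, 9, 16), (Gamma, k2, 9, 27), (Nova, p2, 7, 26), (Omega, fin, 5, 21)}
Set union of the two operands is {(Beta, bio, 3, 7), (Beta, bio, 9, 16), (Echo, p1, 2, 17), (Echo, p1, 7, 21), (Gamma, k2, 9, 27), (Nova, p2, 7, 26), (Omega, fin, 5, 21)}.
π_{cid, room} gives {(bio, 16), (bio, 7), (fin, 21), (k2, 27), (p1, 17), (p1, 21), (p2, 26)}.

{(bio, 16), (bio, 7), (fin, 21), (k2, 27), (p1, 17), (p1, 21), (p2, 26)}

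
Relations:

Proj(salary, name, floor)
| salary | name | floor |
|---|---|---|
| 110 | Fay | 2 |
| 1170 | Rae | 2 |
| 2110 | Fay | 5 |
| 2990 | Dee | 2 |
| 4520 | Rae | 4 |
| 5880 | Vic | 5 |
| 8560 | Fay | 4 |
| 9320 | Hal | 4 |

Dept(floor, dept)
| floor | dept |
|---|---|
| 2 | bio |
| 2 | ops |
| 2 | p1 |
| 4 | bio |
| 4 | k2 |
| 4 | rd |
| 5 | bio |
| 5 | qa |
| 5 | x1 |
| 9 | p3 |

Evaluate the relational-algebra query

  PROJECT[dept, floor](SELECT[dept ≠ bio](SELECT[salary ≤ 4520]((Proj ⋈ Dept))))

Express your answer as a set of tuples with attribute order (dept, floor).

Proj ⋈ Dept (natural join on floor): {(110, Fay, 2, bio), (110, Fay, 2, ops), (110, Fay, 2, p1), (1170, Rae, 2, bio), (1170, Rae, 2, ops), (1170, Rae, 2, p1), (2110, Fay, 5, bio), (2110, Fay, 5, qa), (2110, Fay, 5, x1), (2990, Dee, 2, bio), (2990, Dee, 2, ops), (2990, Dee, 2, p1), (4520, Rae, 4, bio), (4520, Rae, 4, k2), (4520, Rae, 4, rd), (5880, Vic, 5, bio), (5880, Vic, 5, qa), (5880, Vic, 5, x1), (8560, Fay, 4, bio), (8560, Fay, 4, k2), (8560, Fay, 4, rd), (9320, Hal, 4, bio), (9320, Hal, 4, k2), (9320, Hal, 4, rd)}
Selection salary ≤ 4520: {(110, Fay, 2, bio), (110, Fay, 2, ops), (110, Fay, 2, p1), (1170, Rae, 2, bio), (1170, Rae, 2, ops), (1170, Rae, 2, p1), (2110, Fay, 5, bio), (2110, Fay, 5, qa), (2110, Fay, 5, x1), (2990, Dee, 2, bio), (2990, Dee, 2, ops), (2990, Dee, 2, p1), (4520, Rae, 4, bio), (4520, Rae, 4, k2), (4520, Rae, 4, rd)}
Selection dept ≠ bio: {(110, Fay, 2, ops), (110, Fay, 2, p1), (1170, Rae, 2, ops), (1170, Rae, 2, p1), (2110, Fay, 5, qa), (2110, Fay, 5, x1), (2990, Dee, 2, ops), (2990, Dee, 2, p1), (4520, Rae, 4, k2), (4520, Rae, 4, rd)}
π[dept, floor]: project onto (dept, floor) (4 duplicate(s) eliminated) → {(k2, 4), (ops, 2), (p1, 2), (qa, 5), (rd, 4), (x1, 5)}

{(k2, 4), (ops, 2), (p1, 2), (qa, 5), (rd, 4), (x1, 5)}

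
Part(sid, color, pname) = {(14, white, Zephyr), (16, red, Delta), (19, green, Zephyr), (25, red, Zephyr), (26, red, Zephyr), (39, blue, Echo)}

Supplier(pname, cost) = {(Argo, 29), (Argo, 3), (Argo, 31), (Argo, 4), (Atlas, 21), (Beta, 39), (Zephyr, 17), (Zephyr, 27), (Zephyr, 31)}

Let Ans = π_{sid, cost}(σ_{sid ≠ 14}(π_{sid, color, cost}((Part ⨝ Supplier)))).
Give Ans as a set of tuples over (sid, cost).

{(19, 17), (19, 27), (19, 31), (25, 17), (25, 27), (25, 31), (26, 17), (26, 27), (26, 31)}

Natural join on pname: {(14, white, Zephyr, 17), (14, white, Zephyr, 27), (14, white, Zephyr, 31), (19, green, Zephyr, 17), (19, green, Zephyr, 27), (19, green, Zephyr, 31), (25, red, Zephyr, 17), (25, red, Zephyr, 27), (25, red, Zephyr, 31), (26, red, Zephyr, 17), (26, red, Zephyr, 27), (26, red, Zephyr, 31)}
Keep only column(s) sid, color, cost: {(14, white, 17), (14, white, 27), (14, white, 31), (19, green, 17), (19, green, 27), (19, green, 31), (25, red, 17), (25, red, 27), (25, red, 31), (26, red, 17), (26, red, 27), (26, red, 31)}
Selection sid ≠ 14: {(19, green, 17), (19, green, 27), (19, green, 31), (25, red, 17), (25, red, 27), (25, red, 31), (26, red, 17), (26, red, 27), (26, red, 31)}
Keep only column(s) sid, cost: {(19, 17), (19, 27), (19, 31), (25, 17), (25, 27), (25, 31), (26, 17), (26, 27), (26, 31)}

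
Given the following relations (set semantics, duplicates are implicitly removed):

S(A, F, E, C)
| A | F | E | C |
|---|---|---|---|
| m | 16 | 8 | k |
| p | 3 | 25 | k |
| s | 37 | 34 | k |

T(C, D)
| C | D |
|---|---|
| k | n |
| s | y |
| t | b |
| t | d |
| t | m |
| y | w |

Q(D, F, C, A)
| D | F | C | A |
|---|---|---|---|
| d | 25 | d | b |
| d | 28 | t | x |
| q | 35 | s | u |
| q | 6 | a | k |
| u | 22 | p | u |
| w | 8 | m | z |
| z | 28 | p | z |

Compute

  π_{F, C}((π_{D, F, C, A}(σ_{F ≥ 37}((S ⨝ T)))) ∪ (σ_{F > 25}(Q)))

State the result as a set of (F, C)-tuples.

Natural join on C: {(m, 16, 8, k, n), (p, 3, 25, k, n), (s, 37, 34, k, n)}
Apply σ_{F ≥ 37}; surviving tuples: {(s, 37, 34, k, n)}
Keep only column(s) D, F, C, A: {(n, 37, k, s)}
Apply σ_{F > 25}; surviving tuples: {(d, 28, t, x), (q, 35, s, u), (z, 28, p, z)}
Union: {(n, 37, k, s)} with {(d, 28, t, x), (q, 35, s, u), (z, 28, p, z)} → {(d, 28, t, x), (n, 37, k, s), (q, 35, s, u), (z, 28, p, z)}
Keep only column(s) F, C: {(28, p), (28, t), (35, s), (37, k)}

{(28, p), (28, t), (35, s), (37, k)}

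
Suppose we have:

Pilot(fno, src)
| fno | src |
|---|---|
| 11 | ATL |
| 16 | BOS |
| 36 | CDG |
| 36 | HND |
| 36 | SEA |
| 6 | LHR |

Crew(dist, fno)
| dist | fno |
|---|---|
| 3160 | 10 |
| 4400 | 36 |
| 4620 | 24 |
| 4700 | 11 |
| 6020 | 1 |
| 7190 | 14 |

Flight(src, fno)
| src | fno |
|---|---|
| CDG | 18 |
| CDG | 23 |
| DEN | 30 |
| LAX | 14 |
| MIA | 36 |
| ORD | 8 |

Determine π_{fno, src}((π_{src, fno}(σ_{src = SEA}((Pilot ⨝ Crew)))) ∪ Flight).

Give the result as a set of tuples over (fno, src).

{(14, LAX), (18, CDG), (23, CDG), (30, DEN), (36, MIA), (36, SEA), (8, ORD)}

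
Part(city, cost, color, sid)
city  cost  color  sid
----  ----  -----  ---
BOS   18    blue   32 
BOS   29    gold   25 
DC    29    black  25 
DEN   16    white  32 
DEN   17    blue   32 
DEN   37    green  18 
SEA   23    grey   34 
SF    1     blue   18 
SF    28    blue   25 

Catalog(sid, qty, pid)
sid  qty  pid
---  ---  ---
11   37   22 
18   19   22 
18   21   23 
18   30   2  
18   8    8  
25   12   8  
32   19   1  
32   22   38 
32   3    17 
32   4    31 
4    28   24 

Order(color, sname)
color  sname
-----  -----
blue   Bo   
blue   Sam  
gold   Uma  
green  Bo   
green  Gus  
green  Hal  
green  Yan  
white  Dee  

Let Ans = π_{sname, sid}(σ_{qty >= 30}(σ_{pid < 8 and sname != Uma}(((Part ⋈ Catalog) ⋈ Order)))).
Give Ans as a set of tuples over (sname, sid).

{(Bo, 18), (Gus, 18), (Hal, 18), (Sam, 18), (Yan, 18)}

Joining Part and Catalog on sid yields {(BOS, 18, blue, 32, 19, 1), (BOS, 18, blue, 32, 22, 38), (BOS, 18, blue, 32, 3, 17), (BOS, 18, blue, 32, 4, 31), (BOS, 29, gold, 25, 12, 8), (DC, 29, black, 25, 12, 8), (DEN, 16, white, 32, 19, 1), (DEN, 16, white, 32, 22, 38), (DEN, 16, white, 32, 3, 17), (DEN, 16, white, 32, 4, 31), (DEN, 17, blue, 32, 19, 1), (DEN, 17, blue, 32, 22, 38), (DEN, 17, blue, 32, 3, 17), (DEN, 17, blue, 32, 4, 31), (DEN, 37, green, 18, 19, 22), (DEN, 37, green, 18, 21, 23), (DEN, 37, green, 18, 30, 2), (DEN, 37, green, 18, 8, 8), (SF, 1, blue, 18, 19, 22), (SF, 1, blue, 18, 21, 23), (SF, 1, blue, 18, 30, 2), (SF, 1, blue, 18, 8, 8), (SF, 28, blue, 25, 12, 8)}.
Joining (Part ⋈ Catalog) and Order on color yields {(BOS, 18, blue, 32, 19, 1, Bo), (BOS, 18, blue, 32, 19, 1, Sam), (BOS, 18, blue, 32, 22, 38, Bo), (BOS, 18, blue, 32, 22, 38, Sam), (BOS, 18, blue, 32, 3, 17, Bo), (BOS, 18, blue, 32, 3, 17, Sam), (BOS, 18, blue, 32, 4, 31, Bo), (BOS, 18, blue, 32, 4, 31, Sam), (BOS, 29, gold, 25, 12, 8, Uma), (DEN, 16, white, 32, 19, 1, Dee), (DEN, 16, white, 32, 22, 38, Dee), (DEN, 16, white, 32, 3, 17, Dee), (DEN, 16, white, 32, 4, 31, Dee), (DEN, 17, blue, 32, 19, 1, Bo), (DEN, 17, blue, 32, 19, 1, Sam), (DEN, 17, blue, 32, 22, 38, Bo), (DEN, 17, blue, 32, 22, 38, Sam), (DEN, 17, blue, 32, 3, 17, Bo), (DEN, 17, blue, 32, 3, 17, Sam), (DEN, 17, blue, 32, 4, 31, Bo), (DEN, 17, blue, 32, 4, 31, Sam), (DEN, 37, green, 18, 19, 22, Bo), (DEN, 37, green, 18, 19, 22, Gus), (DEN, 37, green, 18, 19, 22, Hal), (DEN, 37, green, 18, 19, 22, Yan), (DEN, 37, green, 18, 21, 23, Bo), (DEN, 37, green, 18, 21, 23, Gus), (DEN, 37, green, 18, 21, 23, Hal), (DEN, 37, green, 18, 21, 23, Yan), (DEN, 37, green, 18, 30, 2, Bo), (DEN, 37, green, 18, 30, 2, Gus), (DEN, 37, green, 18, 30, 2, Hal), (DEN, 37, green, 18, 30, 2, Yan), (DEN, 37, green, 18, 8, 8, Bo), (DEN, 37, green, 18, 8, 8, Gus), (DEN, 37, green, 18, 8, 8, Hal), (DEN, 37, green, 18, 8, 8, Yan), (SF, 1, blue, 18, 19, 22, Bo), (SF, 1, blue, 18, 19, 22, Sam), (SF, 1, blue, 18, 21, 23, Bo), (SF, 1, blue, 18, 21, 23, Sam), (SF, 1, blue, 18, 30, 2, Bo), (SF, 1, blue, 18, 30, 2, Sam), (SF, 1, blue, 18, 8, 8, Bo), (SF, 1, blue, 18, 8, 8, Sam), (SF, 28, blue, 25, 12, 8, Bo), (SF, 28, blue, 25, 12, 8, Sam)}.
Filtering on pid < 8 and sname != Uma leaves {(BOS, 18, blue, 32, 19, 1, Bo), (BOS, 18, blue, 32, 19, 1, Sam), (DEN, 16, white, 32, 19, 1, Dee), (DEN, 17, blue, 32, 19, 1, Bo), (DEN, 17, blue, 32, 19, 1, Sam), (DEN, 37, green, 18, 30, 2, Bo), (DEN, 37, green, 18, 30, 2, Gus), (DEN, 37, green, 18, 30, 2, Hal), (DEN, 37, green, 18, 30, 2, Yan), (SF, 1, blue, 18, 30, 2, Bo), (SF, 1, blue, 18, 30, 2, Sam)}.
Filtering on qty >= 30 leaves {(DEN, 37, green, 18, 30, 2, Bo), (DEN, 37, green, 18, 30, 2, Gus), (DEN, 37, green, 18, 30, 2, Hal), (DEN, 37, green, 18, 30, 2, Yan), (SF, 1, blue, 18, 30, 2, Bo), (SF, 1, blue, 18, 30, 2, Sam)}.
π_{sname, sid} gives {(Bo, 18), (Gus, 18), (Hal, 18), (Sam, 18), (Yan, 18)} (1 duplicate(s) eliminated).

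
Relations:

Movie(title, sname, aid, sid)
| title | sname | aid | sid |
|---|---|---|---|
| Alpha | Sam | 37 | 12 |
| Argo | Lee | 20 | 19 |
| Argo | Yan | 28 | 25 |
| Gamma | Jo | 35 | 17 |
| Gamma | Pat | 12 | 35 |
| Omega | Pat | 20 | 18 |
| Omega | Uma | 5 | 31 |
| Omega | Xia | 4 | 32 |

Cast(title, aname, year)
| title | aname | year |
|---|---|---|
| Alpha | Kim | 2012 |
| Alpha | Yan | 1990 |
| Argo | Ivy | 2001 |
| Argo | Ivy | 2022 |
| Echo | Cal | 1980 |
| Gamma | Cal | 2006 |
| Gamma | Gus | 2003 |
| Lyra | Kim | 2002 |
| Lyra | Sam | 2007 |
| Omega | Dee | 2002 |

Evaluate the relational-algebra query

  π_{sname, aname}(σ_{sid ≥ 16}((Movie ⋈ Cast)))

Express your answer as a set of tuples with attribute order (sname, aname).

{(Jo, Cal), (Jo, Gus), (Lee, Ivy), (Pat, Cal), (Pat, Dee), (Pat, Gus), (Uma, Dee), (Xia, Dee), (Yan, Ivy)}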